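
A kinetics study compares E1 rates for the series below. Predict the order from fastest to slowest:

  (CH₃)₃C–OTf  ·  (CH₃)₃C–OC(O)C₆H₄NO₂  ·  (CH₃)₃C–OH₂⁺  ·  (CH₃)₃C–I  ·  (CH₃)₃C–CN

Identical carbon frameworks mean the comparison reduces to leaving-group quality.
The more stable X⁻ (or X) is on its own — i.e. the weaker a base it is — the better a leaving group it makes.
(CH₃)₃C–OTf loses OTf⁻: pKₐ(CF₃SO₃H (triflic acid)) ≈ -14
(CH₃)₃C–I loses I⁻: pKₐ(HI) ≈ -10
(CH₃)₃C–OH₂⁺ loses H₂O: pKₐ(H₃O⁺) ≈ -1.7
(CH₃)₃C–OC(O)C₆H₄NO₂ loses p-O₂N–C₆H₄–COO⁻: pKₐ(p-nitrobenzoic acid) ≈ 3.4
(CH₃)₃C–CN loses CN⁻: pKₐ(HCN) ≈ 9.2

(CH₃)₃C–OTf > (CH₃)₃C–I > (CH₃)₃C–OH₂⁺ > (CH₃)₃C–OC(O)C₆H₄NO₂ > (CH₃)₃C–CN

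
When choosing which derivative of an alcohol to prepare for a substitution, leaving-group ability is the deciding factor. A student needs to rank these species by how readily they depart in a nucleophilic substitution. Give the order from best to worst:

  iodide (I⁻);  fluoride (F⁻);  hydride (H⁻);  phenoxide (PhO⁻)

Leaving-group ability tracks the stability of the departed species; conjugate-acid pKₐ is the usual yardstick (lower pKₐ → better LG).
iodide (I⁻): pKₐ(HI) ≈ -10
fluoride (F⁻): pKₐ(HF) ≈ 3.2
phenoxide (PhO⁻): pKₐ(C₆H₅OH (phenol)) ≈ 10
hydride (H⁻): pKₐ(H₂) ≈ 36

iodide (I⁻) > fluoride (F⁻) > phenoxide (PhO⁻) > hydride (H⁻)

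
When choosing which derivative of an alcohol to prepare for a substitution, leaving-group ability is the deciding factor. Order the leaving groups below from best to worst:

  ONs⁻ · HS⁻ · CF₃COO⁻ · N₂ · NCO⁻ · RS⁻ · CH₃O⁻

N₂ > ONs⁻ > CF₃COO⁻ > NCO⁻ > HS⁻ > RS⁻ > CH₃O⁻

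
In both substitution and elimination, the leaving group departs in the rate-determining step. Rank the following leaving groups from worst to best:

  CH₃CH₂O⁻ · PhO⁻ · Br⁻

CH₃CH₂O⁻ < PhO⁻ < Br⁻

Br⁻: pKₐ(HBr) ≈ -9 — weak base; good leaving group
PhO⁻: pKₐ(C₆H₅OH (phenol)) ≈ 10 — resonance into the ring helps, but still a poor LG
CH₃CH₂O⁻: pKₐ(CH₃CH₂OH) ≈ 16 — strong base; alkoxides do not leave unassisted
Listed from poorest to best leaving group as asked.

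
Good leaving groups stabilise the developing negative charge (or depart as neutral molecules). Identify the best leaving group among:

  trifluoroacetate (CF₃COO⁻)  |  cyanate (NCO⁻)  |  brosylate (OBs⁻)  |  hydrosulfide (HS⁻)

brosylate (OBs⁻)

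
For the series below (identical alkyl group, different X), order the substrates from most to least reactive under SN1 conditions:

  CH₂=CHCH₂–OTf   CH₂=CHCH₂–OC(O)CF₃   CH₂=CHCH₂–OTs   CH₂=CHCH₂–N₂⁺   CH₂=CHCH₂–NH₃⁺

Identical carbon frameworks mean the comparison reduces to leaving-group quality.
Leaving-group ability tracks the stability of the departed species; conjugate-acid pKₐ is the usual yardstick (lower pKₐ → better LG).
CH₂=CHCH₂–N₂⁺ loses N₂: no meaningful conjugate acid; N₂ departs as an exceptionally stable neutral molecule
CH₂=CHCH₂–OTf loses OTf⁻: pKₐ(CF₃SO₃H (triflic acid)) ≈ -14
CH₂=CHCH₂–OTs loses OTs⁻: pKₐ(p-CH₃C₆H₄SO₃H (TsOH)) ≈ -2.8
CH₂=CHCH₂–OC(O)CF₃ loses CF₃COO⁻: pKₐ(CF₃COOH) ≈ 0.2
CH₂=CHCH₂–NH₃⁺ loses NH₃: pKₐ(NH₄⁺) ≈ 9.2

CH₂=CHCH₂–N₂⁺ > CH₂=CHCH₂–OTf > CH₂=CHCH₂–OTs > CH₂=CHCH₂–OC(O)CF₃ > CH₂=CHCH₂–NH₃⁺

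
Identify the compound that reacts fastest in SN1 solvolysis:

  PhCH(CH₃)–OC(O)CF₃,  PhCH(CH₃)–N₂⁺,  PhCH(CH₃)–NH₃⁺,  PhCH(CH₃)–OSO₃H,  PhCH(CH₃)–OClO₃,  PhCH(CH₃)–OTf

Identical carbon frameworks mean the comparison reduces to leaving-group quality.
The more stable X⁻ (or X) is on its own — i.e. the weaker a base it is — the better a leaving group it makes.
PhCH(CH₃)–N₂⁺ loses N₂: no meaningful conjugate acid; N₂ departs as an exceptionally stable neutral molecule
PhCH(CH₃)–OTf loses OTf⁻: pKₐ(CF₃SO₃H (triflic acid)) ≈ -14
PhCH(CH₃)–OClO₃ loses ClO₄⁻: pKₐ(HClO₄) ≈ -10
PhCH(CH₃)–OSO₃H loses HSO₄⁻: pKₐ(H₂SO₄) ≈ -3
PhCH(CH₃)–OC(O)CF₃ loses CF₃COO⁻: pKₐ(CF₃COOH) ≈ 0.2
PhCH(CH₃)–NH₃⁺ loses NH₃: pKₐ(NH₄⁺) ≈ 9.2

PhCH(CH₃)–N₂⁺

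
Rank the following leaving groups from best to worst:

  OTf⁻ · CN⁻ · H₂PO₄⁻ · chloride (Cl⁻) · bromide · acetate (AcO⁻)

OTf⁻ > bromide > chloride (Cl⁻) > H₂PO₄⁻ > acetate (AcO⁻) > CN⁻

OTf⁻: pKₐ(CF₃SO₃H (triflic acid)) ≈ -14
bromide: pKₐ(HBr) ≈ -9
chloride (Cl⁻): pKₐ(HCl) ≈ -7 — moderately weak base
H₂PO₄⁻: pKₐ(H₃PO₄) ≈ 2.1 — moderate base; biological leaving group after further activation
acetate (AcO⁻): pKₐ(CH₃COOH) ≈ 4.8
CN⁻: pKₐ(HCN) ≈ 9.2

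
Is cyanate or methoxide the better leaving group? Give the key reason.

cyanate

cyanate is the better leaving group.
pKₐ(HOCN) ≈ 3.5 versus pKₐ(CH₃OH) ≈ 15.5: cyanate is the much weaker base.
Resonance between N and O.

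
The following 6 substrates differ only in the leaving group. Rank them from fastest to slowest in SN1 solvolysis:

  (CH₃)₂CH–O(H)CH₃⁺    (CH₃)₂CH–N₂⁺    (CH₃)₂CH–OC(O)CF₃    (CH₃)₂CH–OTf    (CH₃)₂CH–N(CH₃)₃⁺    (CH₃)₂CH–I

The skeletons are identical, so relative rate is governed entirely by leaving-group ability.
Rank by basicity of the departing species: weakest base leaves most easily.
(CH₃)₂CH–N₂⁺ loses N₂: no meaningful conjugate acid; N₂ departs as an exceptionally stable neutral molecule
(CH₃)₂CH–OTf loses OTf⁻: pKₐ(CF₃SO₃H (triflic acid)) ≈ -14
(CH₃)₂CH–I loses I⁻: pKₐ(HI) ≈ -10
(CH₃)₂CH–O(H)CH₃⁺ loses R'OH: pKₐ(R'OH₂⁺) ≈ -2.4
(CH₃)₂CH–OC(O)CF₃ loses CF₃COO⁻: pKₐ(CF₃COOH) ≈ 0.2
(CH₃)₂CH–N(CH₃)₃⁺ loses NR'₃: pKₐ(R'₃NH⁺) ≈ 10.7

(CH₃)₂CH–N₂⁺ > (CH₃)₂CH–OTf > (CH₃)₂CH–I > (CH₃)₂CH–O(H)CH₃⁺ > (CH₃)₂CH–OC(O)CF₃ > (CH₃)₂CH–N(CH₃)₃⁺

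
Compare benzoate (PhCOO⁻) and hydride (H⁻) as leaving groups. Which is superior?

benzoate (PhCOO⁻)

benzoate (PhCOO⁻) is the better leaving group.
pKₐ(C₆H₅COOH) ≈ 4.2 versus pKₐ(H₂) ≈ 36: benzoate (PhCOO⁻) is the much weaker base.
Aryl carboxylate.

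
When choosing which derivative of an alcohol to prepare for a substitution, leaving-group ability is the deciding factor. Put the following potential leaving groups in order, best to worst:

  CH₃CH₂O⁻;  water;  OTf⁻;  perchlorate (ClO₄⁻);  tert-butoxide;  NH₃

OTf⁻ > perchlorate (ClO₄⁻) > water > NH₃ > CH₃CH₂O⁻ > tert-butoxide

Leaving-group ability tracks the stability of the departed species; conjugate-acid pKₐ is the usual yardstick (lower pKₐ → better LG).
OTf⁻: pKₐ(CF₃SO₃H (triflic acid)) ≈ -14 — charge spread over three oxygens and a CF₃ group; the premier leaving group in synthesis
perchlorate (ClO₄⁻): pKₐ(HClO₄) ≈ -10 — extremely weak base; rarely used for safety reasons
water: pKₐ(H₃O⁺) ≈ -1.7 — neutral; leaves from a protonated alcohol (R–OH₂⁺)
NH₃: pKₐ(NH₄⁺) ≈ 9.2
CH₃CH₂O⁻: pKₐ(CH₃CH₂OH) ≈ 16
tert-butoxide: pKₐ(t-BuOH) ≈ 18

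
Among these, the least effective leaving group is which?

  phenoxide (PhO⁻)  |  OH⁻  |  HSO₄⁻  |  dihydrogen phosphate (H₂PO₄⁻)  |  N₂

OH⁻

The more stable X⁻ (or X) is on its own — i.e. the weaker a base it is — the better a leaving group it makes.
N₂: no meaningful conjugate acid; N₂ departs as an exceptionally stable neutral molecule
HSO₄⁻: pKₐ(H₂SO₄) ≈ -3
dihydrogen phosphate (H₂PO₄⁻): pKₐ(H₃PO₄) ≈ 2.1
phenoxide (PhO⁻): pKₐ(C₆H₅OH (phenol)) ≈ 10
OH⁻: pKₐ(H₂O) ≈ 15.7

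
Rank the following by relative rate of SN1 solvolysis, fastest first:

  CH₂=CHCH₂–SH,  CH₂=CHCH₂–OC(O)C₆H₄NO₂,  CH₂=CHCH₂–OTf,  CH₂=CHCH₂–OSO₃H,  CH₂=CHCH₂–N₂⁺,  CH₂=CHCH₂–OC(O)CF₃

CH₂=CHCH₂–N₂⁺ > CH₂=CHCH₂–OTf > CH₂=CHCH₂–OSO₃H > CH₂=CHCH₂–OC(O)CF₃ > CH₂=CHCH₂–OC(O)C₆H₄NO₂ > CH₂=CHCH₂–SH

Same R in every case — rank the leaving groups.
Leaving-group ability tracks the stability of the departed species; conjugate-acid pKₐ is the usual yardstick (lower pKₐ → better LG).
CH₂=CHCH₂–N₂⁺ loses N₂: no meaningful conjugate acid; N₂ departs as an exceptionally stable neutral molecule
CH₂=CHCH₂–OTf loses OTf⁻: pKₐ(CF₃SO₃H (triflic acid)) ≈ -14
CH₂=CHCH₂–OSO₃H loses HSO₄⁻: pKₐ(H₂SO₄) ≈ -3
CH₂=CHCH₂–OC(O)CF₃ loses CF₃COO⁻: pKₐ(CF₃COOH) ≈ 0.2
CH₂=CHCH₂–OC(O)C₆H₄NO₂ loses p-O₂N–C₆H₄–COO⁻: pKₐ(p-nitrobenzoic acid) ≈ 3.4
CH₂=CHCH₂–SH loses HS⁻: pKₐ(H₂S) ≈ 7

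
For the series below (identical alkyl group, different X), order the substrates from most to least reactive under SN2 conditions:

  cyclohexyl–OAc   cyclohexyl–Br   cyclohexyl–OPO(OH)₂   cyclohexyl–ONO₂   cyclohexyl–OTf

cyclohexyl–OTf > cyclohexyl–Br > cyclohexyl–ONO₂ > cyclohexyl–OPO(OH)₂ > cyclohexyl–OAc

Identical carbon frameworks mean the comparison reduces to leaving-group quality.
The more stable X⁻ (or X) is on its own — i.e. the weaker a base it is — the better a leaving group it makes.
cyclohexyl–OTf loses OTf⁻: pKₐ(CF₃SO₃H (triflic acid)) ≈ -14
cyclohexyl–Br loses Br⁻: pKₐ(HBr) ≈ -9
cyclohexyl–ONO₂ loses NO₃⁻: pKₐ(HNO₃) ≈ -1.3
cyclohexyl–OPO(OH)₂ loses H₂PO₄⁻: pKₐ(H₃PO₄) ≈ 2.1
cyclohexyl–OAc loses AcO⁻: pKₐ(CH₃COOH) ≈ 4.8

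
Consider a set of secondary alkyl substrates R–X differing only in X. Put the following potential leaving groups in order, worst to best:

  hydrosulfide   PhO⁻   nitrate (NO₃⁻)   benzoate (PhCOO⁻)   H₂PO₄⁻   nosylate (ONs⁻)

The more stable X⁻ (or X) is on its own — i.e. the weaker a base it is — the better a leaving group it makes.
nosylate (ONs⁻): pKₐ(p-O₂NC₆H₄SO₃H) ≈ -3.5
nitrate (NO₃⁻): pKₐ(HNO₃) ≈ -1.3
H₂PO₄⁻: pKₐ(H₃PO₄) ≈ 2.1
benzoate (PhCOO⁻): pKₐ(C₆H₅COOH) ≈ 4.2
hydrosulfide: pKₐ(H₂S) ≈ 7
PhO⁻: pKₐ(C₆H₅OH (phenol)) ≈ 10
The question asks for worst first, so the sequence is read in increasing leaving-group ability.

PhO⁻ < hydrosulfide < benzoate (PhCOO⁻) < H₂PO₄⁻ < nitrate (NO₃⁻) < nosylate (ONs⁻)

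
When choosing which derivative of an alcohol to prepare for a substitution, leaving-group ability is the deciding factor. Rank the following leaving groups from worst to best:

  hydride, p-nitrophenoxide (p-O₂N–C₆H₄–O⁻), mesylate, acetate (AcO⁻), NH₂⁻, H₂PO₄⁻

NH₂⁻ < hydride < p-nitrophenoxide (p-O₂N–C₆H₄–O⁻) < acetate (AcO⁻) < H₂PO₄⁻ < mesylate

mesylate: pKₐ(CH₃SO₃H (MsOH)) ≈ -1.9
H₂PO₄⁻: pKₐ(H₃PO₄) ≈ 2.1 — moderate base; biological leaving group after further activation
acetate (AcO⁻): pKₐ(CH₃COOH) ≈ 4.8 — resonance-stabilised but still a weak base
p-nitrophenoxide (p-O₂N–C₆H₄–O⁻): pKₐ(p-nitrophenol) ≈ 7.2 — nitro group delocalises the charge; the classic chromogenic LG
hydride: pKₐ(H₂) ≈ 36 — extremely strong base; leaves only in special hydride-transfer contexts
NH₂⁻: pKₐ(NH₃) ≈ 38 — extremely strong base; never a leaving group
The question asks for worst first, so the sequence is read in increasing leaving-group ability.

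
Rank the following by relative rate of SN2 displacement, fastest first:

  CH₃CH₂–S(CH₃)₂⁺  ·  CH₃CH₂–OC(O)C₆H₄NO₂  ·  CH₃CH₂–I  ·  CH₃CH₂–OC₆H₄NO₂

CH₃CH₂–I > CH₃CH₂–S(CH₃)₂⁺ > CH₃CH₂–OC(O)C₆H₄NO₂ > CH₃CH₂–OC₆H₄NO₂

Same R in every case — rank the leaving groups.
A good leaving group is a weak base: the lower the pKₐ of its conjugate acid, the more readily it departs.
CH₃CH₂–I loses I⁻: pKₐ(HI) ≈ -10
CH₃CH₂–S(CH₃)₂⁺ loses SR'₂: pKₐ(R'₂SH⁺) ≈ -7
CH₃CH₂–OC(O)C₆H₄NO₂ loses p-O₂N–C₆H₄–COO⁻: pKₐ(p-nitrobenzoic acid) ≈ 3.4
CH₃CH₂–OC₆H₄NO₂ loses p-O₂N–C₆H₄–O⁻: pKₐ(p-nitrophenol) ≈ 7.2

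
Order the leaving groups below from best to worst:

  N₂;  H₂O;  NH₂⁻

The more stable X⁻ (or X) is on its own — i.e. the weaker a base it is — the better a leaving group it makes.
N₂: no meaningful conjugate acid; N₂ departs as an exceptionally stable neutral molecule
H₂O: pKₐ(H₃O⁺) ≈ -1.7
NH₂⁻: pKₐ(NH₃) ≈ 38

N₂ > H₂O > NH₂⁻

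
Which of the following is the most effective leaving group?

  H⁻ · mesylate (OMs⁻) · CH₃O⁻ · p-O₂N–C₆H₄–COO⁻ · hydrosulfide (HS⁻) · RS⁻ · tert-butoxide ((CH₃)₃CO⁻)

Rank by basicity of the departing species: weakest base leaves most easily.
mesylate (OMs⁻): pKₐ(CH₃SO₃H (MsOH)) ≈ -1.9
p-O₂N–C₆H₄–COO⁻: pKₐ(p-nitrobenzoic acid) ≈ 3.4
hydrosulfide (HS⁻): pKₐ(H₂S) ≈ 7
RS⁻: pKₐ(RSH (a thiol)) ≈ 10.5
CH₃O⁻: pKₐ(CH₃OH) ≈ 15.5
tert-butoxide ((CH₃)₃CO⁻): pKₐ(t-BuOH) ≈ 18
H⁻: pKₐ(H₂) ≈ 36

mesylate (OMs⁻)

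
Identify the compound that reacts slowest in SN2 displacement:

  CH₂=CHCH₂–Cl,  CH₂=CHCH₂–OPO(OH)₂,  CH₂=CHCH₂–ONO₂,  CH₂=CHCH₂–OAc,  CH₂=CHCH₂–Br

CH₂=CHCH₂–OAc

Identical carbon frameworks mean the comparison reduces to leaving-group quality.
The more stable X⁻ (or X) is on its own — i.e. the weaker a base it is — the better a leaving group it makes.
CH₂=CHCH₂–Br loses Br⁻: pKₐ(HBr) ≈ -9
CH₂=CHCH₂–Cl loses Cl⁻: pKₐ(HCl) ≈ -7
CH₂=CHCH₂–ONO₂ loses NO₃⁻: pKₐ(HNO₃) ≈ -1.3
CH₂=CHCH₂–OPO(OH)₂ loses H₂PO₄⁻: pKₐ(H₃PO₄) ≈ 2.1
CH₂=CHCH₂–OAc loses AcO⁻: pKₐ(CH₃COOH) ≈ 4.8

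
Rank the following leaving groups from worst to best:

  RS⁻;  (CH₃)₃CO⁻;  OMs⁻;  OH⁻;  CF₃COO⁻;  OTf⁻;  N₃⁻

Leaving-group ability tracks the stability of the departed species; conjugate-acid pKₐ is the usual yardstick (lower pKₐ → better LG).
OTf⁻: pKₐ(CF₃SO₃H (triflic acid)) ≈ -14
OMs⁻: pKₐ(CH₃SO₃H (MsOH)) ≈ -1.9 — resonance-delocalised alkanesulfonate
CF₃COO⁻: pKₐ(CF₃COOH) ≈ 0.2 — strongly electron-withdrawing CF₃ stabilises the carboxylate
N₃⁻: pKₐ(HN₃) ≈ 4.7 — linear, resonance-stabilised
RS⁻: pKₐ(RSH (a thiol)) ≈ 10.5 — moderately basic; rarely leaves without activation
OH⁻: pKₐ(H₂O) ≈ 15.7 — strong base; essentially never leaves without prior activation
(CH₃)₃CO⁻: pKₐ(t-BuOH) ≈ 18
Reversing gives the worst-to-best order requested.

(CH₃)₃CO⁻ < OH⁻ < RS⁻ < N₃⁻ < CF₃COO⁻ < OMs⁻ < OTf⁻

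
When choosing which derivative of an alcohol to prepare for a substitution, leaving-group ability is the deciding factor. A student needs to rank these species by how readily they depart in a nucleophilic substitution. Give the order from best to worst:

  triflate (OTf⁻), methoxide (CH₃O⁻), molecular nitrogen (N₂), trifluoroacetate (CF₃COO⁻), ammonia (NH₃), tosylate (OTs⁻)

Rank by basicity of the departing species: weakest base leaves most easily.
molecular nitrogen (N₂): no meaningful conjugate acid; N₂ departs as an exceptionally stable neutral molecule
triflate (OTf⁻): pKₐ(CF₃SO₃H (triflic acid)) ≈ -14 — charge spread over three oxygens and a CF₃ group; the premier leaving group in synthesis
tosylate (OTs⁻): pKₐ(p-CH₃C₆H₄SO₃H (TsOH)) ≈ -2.8 — resonance-delocalised arenesulfonate
trifluoroacetate (CF₃COO⁻): pKₐ(CF₃COOH) ≈ 0.2
ammonia (NH₃): pKₐ(NH₄⁺) ≈ 9.2 — neutral but moderately basic; leaves from R–NH₃⁺
methoxide (CH₃O⁻): pKₐ(CH₃OH) ≈ 15.5 — strong base; alkoxides do not leave unassisted

molecular nitrogen (N₂) > triflate (OTf⁻) > tosylate (OTs⁻) > trifluoroacetate (CF₃COO⁻) > ammonia (NH₃) > methoxide (CH₃O⁻)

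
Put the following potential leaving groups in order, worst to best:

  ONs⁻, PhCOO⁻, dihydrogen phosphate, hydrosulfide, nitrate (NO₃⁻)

hydrosulfide < PhCOO⁻ < dihydrogen phosphate < nitrate (NO₃⁻) < ONs⁻

A good leaving group is a weak base: the lower the pKₐ of its conjugate acid, the more readily it departs.
ONs⁻: pKₐ(p-O₂NC₆H₄SO₃H) ≈ -3.5 — p-nitro group further stabilises the sulfonate
nitrate (NO₃⁻): pKₐ(HNO₃) ≈ -1.3 — resonance-delocalised over three oxygens
dihydrogen phosphate: pKₐ(H₃PO₄) ≈ 2.1
PhCOO⁻: pKₐ(C₆H₅COOH) ≈ 4.2 — aryl carboxylate
hydrosulfide: pKₐ(H₂S) ≈ 7 — larger and more polarisable than the oxygen analogue
Listed from poorest to best leaving group as asked.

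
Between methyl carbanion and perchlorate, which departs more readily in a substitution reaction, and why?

perchlorate

perchlorate is the better leaving group.
pKₐ(HClO₄) ≈ -10 versus pKₐ(CH₄) ≈ 48: perchlorate is the much weaker base.
Extremely weak base; rarely used for safety reasons.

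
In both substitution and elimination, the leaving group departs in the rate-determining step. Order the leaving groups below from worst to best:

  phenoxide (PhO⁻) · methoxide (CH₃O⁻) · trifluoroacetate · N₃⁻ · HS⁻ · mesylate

methoxide (CH₃O⁻) < phenoxide (PhO⁻) < HS⁻ < N₃⁻ < trifluoroacetate < mesylate

Rank by basicity of the departing species: weakest base leaves most easily.
mesylate: pKₐ(CH₃SO₃H (MsOH)) ≈ -1.9
trifluoroacetate: pKₐ(CF₃COOH) ≈ 0.2 — strongly electron-withdrawing CF₃ stabilises the carboxylate
N₃⁻: pKₐ(HN₃) ≈ 4.7
HS⁻: pKₐ(H₂S) ≈ 7
phenoxide (PhO⁻): pKₐ(C₆H₅OH (phenol)) ≈ 10 — resonance into the ring helps, but still a poor LG
methoxide (CH₃O⁻): pKₐ(CH₃OH) ≈ 15.5
The question asks for worst first, so the sequence is read in increasing leaving-group ability.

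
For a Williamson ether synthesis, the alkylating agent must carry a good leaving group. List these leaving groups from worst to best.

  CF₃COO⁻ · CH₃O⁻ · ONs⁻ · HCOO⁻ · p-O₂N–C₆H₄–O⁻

Leaving-group ability tracks the stability of the departed species; conjugate-acid pKₐ is the usual yardstick (lower pKₐ → better LG).
ONs⁻: pKₐ(p-O₂NC₆H₄SO₃H) ≈ -3.5
CF₃COO⁻: pKₐ(CF₃COOH) ≈ 0.2
HCOO⁻: pKₐ(HCOOH) ≈ 3.8
p-O₂N–C₆H₄–O⁻: pKₐ(p-nitrophenol) ≈ 7.2
CH₃O⁻: pKₐ(CH₃OH) ≈ 15.5
The question asks for worst first, so the sequence is read in increasing leaving-group ability.

CH₃O⁻ < p-O₂N–C₆H₄–O⁻ < HCOO⁻ < CF₃COO⁻ < ONs⁻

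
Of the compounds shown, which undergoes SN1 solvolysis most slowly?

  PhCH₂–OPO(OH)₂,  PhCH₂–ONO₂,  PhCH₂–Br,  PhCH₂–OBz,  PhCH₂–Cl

The skeletons are identical, so relative rate is governed entirely by leaving-group ability.
A good leaving group is a weak base: the lower the pKₐ of its conjugate acid, the more readily it departs.
PhCH₂–Br loses Br⁻: pKₐ(HBr) ≈ -9
PhCH₂–Cl loses Cl⁻: pKₐ(HCl) ≈ -7
PhCH₂–ONO₂ loses NO₃⁻: pKₐ(HNO₃) ≈ -1.3
PhCH₂–OPO(OH)₂ loses H₂PO₄⁻: pKₐ(H₃PO₄) ≈ 2.1
PhCH₂–OBz loses PhCOO⁻: pKₐ(C₆H₅COOH) ≈ 4.2

PhCH₂–OBz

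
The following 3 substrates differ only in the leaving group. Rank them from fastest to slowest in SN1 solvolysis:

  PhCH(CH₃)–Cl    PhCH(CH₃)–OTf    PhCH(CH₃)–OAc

Identical carbon frameworks mean the comparison reduces to leaving-group quality.
A good leaving group is a weak base: the lower the pKₐ of its conjugate acid, the more readily it departs.
PhCH(CH₃)–OTf loses OTf⁻: pKₐ(CF₃SO₃H (triflic acid)) ≈ -14
PhCH(CH₃)–Cl loses Cl⁻: pKₐ(HCl) ≈ -7
PhCH(CH₃)–OAc loses AcO⁻: pKₐ(CH₃COOH) ≈ 4.8

PhCH(CH₃)–OTf > PhCH(CH₃)–Cl > PhCH(CH₃)–OAc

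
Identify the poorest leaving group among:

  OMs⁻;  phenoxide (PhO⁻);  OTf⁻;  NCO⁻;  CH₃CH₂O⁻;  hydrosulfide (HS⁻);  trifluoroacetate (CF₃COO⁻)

CH₃CH₂O⁻

The more stable X⁻ (or X) is on its own — i.e. the weaker a base it is — the better a leaving group it makes.
OTf⁻: pKₐ(CF₃SO₃H (triflic acid)) ≈ -14
OMs⁻: pKₐ(CH₃SO₃H (MsOH)) ≈ -1.9
trifluoroacetate (CF₃COO⁻): pKₐ(CF₃COOH) ≈ 0.2
NCO⁻: pKₐ(HOCN) ≈ 3.5
hydrosulfide (HS⁻): pKₐ(H₂S) ≈ 7
phenoxide (PhO⁻): pKₐ(C₆H₅OH (phenol)) ≈ 10
CH₃CH₂O⁻: pKₐ(CH₃CH₂OH) ≈ 16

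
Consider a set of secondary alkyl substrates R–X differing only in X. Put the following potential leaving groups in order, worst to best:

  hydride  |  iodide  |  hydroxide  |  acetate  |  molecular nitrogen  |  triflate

molecular nitrogen: no meaningful conjugate acid; N₂ departs as an exceptionally stable neutral molecule
triflate: pKₐ(CF₃SO₃H (triflic acid)) ≈ -14
iodide: pKₐ(HI) ≈ -10 — large, highly polarisable; very weak base
acetate: pKₐ(CH₃COOH) ≈ 4.8
hydroxide: pKₐ(H₂O) ≈ 15.7
hydride: pKₐ(H₂) ≈ 36 — extremely strong base; leaves only in special hydride-transfer contexts
The question asks for worst first, so the sequence is read in increasing leaving-group ability.

hydride < hydroxide < acetate < iodide < triflate < molecular nitrogen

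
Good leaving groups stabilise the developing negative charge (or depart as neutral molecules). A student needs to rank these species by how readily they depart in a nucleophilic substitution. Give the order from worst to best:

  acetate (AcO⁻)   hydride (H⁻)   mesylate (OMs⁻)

Leaving-group ability tracks the stability of the departed species; conjugate-acid pKₐ is the usual yardstick (lower pKₐ → better LG).
mesylate (OMs⁻): pKₐ(CH₃SO₃H (MsOH)) ≈ -1.9
acetate (AcO⁻): pKₐ(CH₃COOH) ≈ 4.8
hydride (H⁻): pKₐ(H₂) ≈ 36
The question asks for worst first, so the sequence is read in increasing leaving-group ability.

hydride (H⁻) < acetate (AcO⁻) < mesylate (OMs⁻)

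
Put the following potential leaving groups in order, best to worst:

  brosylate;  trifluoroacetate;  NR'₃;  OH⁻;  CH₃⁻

Rank by basicity of the departing species: weakest base leaves most easily.
brosylate: pKₐ(p-BrC₆H₄SO₃H) ≈ -2.8
trifluoroacetate: pKₐ(CF₃COOH) ≈ 0.2
NR'₃: pKₐ(R'₃NH⁺) ≈ 10.7
OH⁻: pKₐ(H₂O) ≈ 15.7
CH₃⁻: pKₐ(CH₄) ≈ 48

brosylate > trifluoroacetate > NR'₃ > OH⁻ > CH₃⁻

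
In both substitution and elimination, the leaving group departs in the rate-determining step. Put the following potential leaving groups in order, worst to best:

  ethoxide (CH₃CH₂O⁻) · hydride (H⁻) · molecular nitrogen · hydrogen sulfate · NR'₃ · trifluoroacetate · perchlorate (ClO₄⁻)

Leaving-group ability tracks the stability of the departed species; conjugate-acid pKₐ is the usual yardstick (lower pKₐ → better LG).
molecular nitrogen: no meaningful conjugate acid; N₂ departs as an exceptionally stable neutral molecule
perchlorate (ClO₄⁻): pKₐ(HClO₄) ≈ -10 — extremely weak base; rarely used for safety reasons
hydrogen sulfate: pKₐ(H₂SO₄) ≈ -3 — conjugate base of a strong mineral acid
trifluoroacetate: pKₐ(CF₃COOH) ≈ 0.2 — strongly electron-withdrawing CF₃ stabilises the carboxylate
NR'₃: pKₐ(R'₃NH⁺) ≈ 10.7 — neutral but still a fairly strong base; Hofmann-elimination LG
ethoxide (CH₃CH₂O⁻): pKₐ(CH₃CH₂OH) ≈ 16
hydride (H⁻): pKₐ(H₂) ≈ 36
Reversing gives the worst-to-best order requested.

hydride (H⁻) < ethoxide (CH₃CH₂O⁻) < NR'₃ < trifluoroacetate < hydrogen sulfate < perchlorate (ClO₄⁻) < molecular nitrogen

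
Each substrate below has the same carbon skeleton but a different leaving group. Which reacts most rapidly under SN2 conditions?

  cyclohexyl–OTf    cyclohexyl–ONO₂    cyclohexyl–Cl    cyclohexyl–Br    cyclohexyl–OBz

Identical carbon frameworks mean the comparison reduces to leaving-group quality.
Leaving-group ability tracks the stability of the departed species; conjugate-acid pKₐ is the usual yardstick (lower pKₐ → better LG).
cyclohexyl–OTf loses OTf⁻: pKₐ(CF₃SO₃H (triflic acid)) ≈ -14
cyclohexyl–Br loses Br⁻: pKₐ(HBr) ≈ -9
cyclohexyl–Cl loses Cl⁻: pKₐ(HCl) ≈ -7
cyclohexyl–ONO₂ loses NO₃⁻: pKₐ(HNO₃) ≈ -1.3
cyclohexyl–OBz loses PhCOO⁻: pKₐ(C₆H₅COOH) ≈ 4.2

cyclohexyl–OTf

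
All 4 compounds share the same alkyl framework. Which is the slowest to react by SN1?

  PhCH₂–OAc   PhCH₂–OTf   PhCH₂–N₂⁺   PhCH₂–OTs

PhCH₂–OAc

Same R in every case — rank the leaving groups.
Rank by basicity of the departing species: weakest base leaves most easily.
PhCH₂–N₂⁺ loses N₂: no meaningful conjugate acid; N₂ departs as an exceptionally stable neutral molecule
PhCH₂–OTf loses OTf⁻: pKₐ(CF₃SO₃H (triflic acid)) ≈ -14
PhCH₂–OTs loses OTs⁻: pKₐ(p-CH₃C₆H₄SO₃H (TsOH)) ≈ -2.8
PhCH₂–OAc loses AcO⁻: pKₐ(CH₃COOH) ≈ 4.8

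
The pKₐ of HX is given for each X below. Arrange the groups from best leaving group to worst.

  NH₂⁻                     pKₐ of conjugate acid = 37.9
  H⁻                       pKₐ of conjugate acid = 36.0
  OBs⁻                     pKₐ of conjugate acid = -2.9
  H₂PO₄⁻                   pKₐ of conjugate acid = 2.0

Lower conjugate-acid pKₐ ⇒ weaker base ⇒ better leaving group.
Sorting by the given values: OBs⁻ (-2.9), H₂PO₄⁻ (2.0), H⁻ (36.0), NH₂⁻ (37.9).

OBs⁻ > H₂PO₄⁻ > H⁻ > NH₂⁻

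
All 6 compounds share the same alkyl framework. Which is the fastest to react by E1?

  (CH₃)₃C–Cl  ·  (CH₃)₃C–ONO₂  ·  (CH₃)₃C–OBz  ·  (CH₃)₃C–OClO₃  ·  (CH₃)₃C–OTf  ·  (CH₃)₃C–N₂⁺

With the same alkyl group throughout, only the leaving group differentiates the rates.
Leaving-group ability tracks the stability of the departed species; conjugate-acid pKₐ is the usual yardstick (lower pKₐ → better LG).
(CH₃)₃C–N₂⁺ loses N₂: no meaningful conjugate acid; N₂ departs as an exceptionally stable neutral molecule
(CH₃)₃C–OTf loses OTf⁻: pKₐ(CF₃SO₃H (triflic acid)) ≈ -14
(CH₃)₃C–OClO₃ loses ClO₄⁻: pKₐ(HClO₄) ≈ -10
(CH₃)₃C–Cl loses Cl⁻: pKₐ(HCl) ≈ -7
(CH₃)₃C–ONO₂ loses NO₃⁻: pKₐ(HNO₃) ≈ -1.3
(CH₃)₃C–OBz loses PhCOO⁻: pKₐ(C₆H₅COOH) ≈ 4.2

(CH₃)₃C–N₂⁺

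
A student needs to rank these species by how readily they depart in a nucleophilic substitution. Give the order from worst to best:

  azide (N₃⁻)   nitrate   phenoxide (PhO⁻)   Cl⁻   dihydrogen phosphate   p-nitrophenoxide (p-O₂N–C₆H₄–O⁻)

phenoxide (PhO⁻) < p-nitrophenoxide (p-O₂N–C₆H₄–O⁻) < azide (N₃⁻) < dihydrogen phosphate < nitrate < Cl⁻

Leaving-group ability tracks the stability of the departed species; conjugate-acid pKₐ is the usual yardstick (lower pKₐ → better LG).
Cl⁻: pKₐ(HCl) ≈ -7
nitrate: pKₐ(HNO₃) ≈ -1.3
dihydrogen phosphate: pKₐ(H₃PO₄) ≈ 2.1
azide (N₃⁻): pKₐ(HN₃) ≈ 4.7
p-nitrophenoxide (p-O₂N–C₆H₄–O⁻): pKₐ(p-nitrophenol) ≈ 7.2
phenoxide (PhO⁻): pKₐ(C₆H₅OH (phenol)) ≈ 10
Listed from poorest to best leaving group as asked.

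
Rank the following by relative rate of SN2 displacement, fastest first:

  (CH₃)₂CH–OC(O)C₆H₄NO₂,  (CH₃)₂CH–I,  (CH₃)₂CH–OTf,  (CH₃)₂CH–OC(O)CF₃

(CH₃)₂CH–OTf > (CH₃)₂CH–I > (CH₃)₂CH–OC(O)CF₃ > (CH₃)₂CH–OC(O)C₆H₄NO₂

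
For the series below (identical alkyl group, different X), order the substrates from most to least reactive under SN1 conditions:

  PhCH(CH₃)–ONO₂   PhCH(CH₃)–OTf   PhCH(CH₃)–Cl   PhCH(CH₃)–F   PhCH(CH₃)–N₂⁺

PhCH(CH₃)–N₂⁺ > PhCH(CH₃)–OTf > PhCH(CH₃)–Cl > PhCH(CH₃)–ONO₂ > PhCH(CH₃)–F

Identical carbon frameworks mean the comparison reduces to leaving-group quality.
The more stable X⁻ (or X) is on its own — i.e. the weaker a base it is — the better a leaving group it makes.
PhCH(CH₃)–N₂⁺ loses N₂: no meaningful conjugate acid; N₂ departs as an exceptionally stable neutral molecule
PhCH(CH₃)–OTf loses OTf⁻: pKₐ(CF₃SO₃H (triflic acid)) ≈ -14
PhCH(CH₃)–Cl loses Cl⁻: pKₐ(HCl) ≈ -7
PhCH(CH₃)–ONO₂ loses NO₃⁻: pKₐ(HNO₃) ≈ -1.3
PhCH(CH₃)–F loses F⁻: pKₐ(HF) ≈ 3.2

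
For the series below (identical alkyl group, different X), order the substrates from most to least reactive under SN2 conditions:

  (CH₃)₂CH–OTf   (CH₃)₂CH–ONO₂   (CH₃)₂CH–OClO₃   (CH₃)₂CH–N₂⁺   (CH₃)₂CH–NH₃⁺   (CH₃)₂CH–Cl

Identical carbon frameworks mean the comparison reduces to leaving-group quality.
The more stable X⁻ (or X) is on its own — i.e. the weaker a base it is — the better a leaving group it makes.
(CH₃)₂CH–N₂⁺ loses N₂: no meaningful conjugate acid; N₂ departs as an exceptionally stable neutral molecule
(CH₃)₂CH–OTf loses OTf⁻: pKₐ(CF₃SO₃H (triflic acid)) ≈ -14
(CH₃)₂CH–OClO₃ loses ClO₄⁻: pKₐ(HClO₄) ≈ -10
(CH₃)₂CH–Cl loses Cl⁻: pKₐ(HCl) ≈ -7
(CH₃)₂CH–ONO₂ loses NO₃⁻: pKₐ(HNO₃) ≈ -1.3
(CH₃)₂CH–NH₃⁺ loses NH₃: pKₐ(NH₄⁺) ≈ 9.2

(CH₃)₂CH–N₂⁺ > (CH₃)₂CH–OTf > (CH₃)₂CH–OClO₃ > (CH₃)₂CH–Cl > (CH₃)₂CH–ONO₂ > (CH₃)₂CH–NH₃⁺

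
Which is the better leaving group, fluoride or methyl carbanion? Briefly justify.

fluoride is the better leaving group.
pKₐ(HF) ≈ 3.2 versus pKₐ(CH₄) ≈ 48: fluoride is the much weaker base.
Small and strongly basic; the poor halide leaving group.

fluoride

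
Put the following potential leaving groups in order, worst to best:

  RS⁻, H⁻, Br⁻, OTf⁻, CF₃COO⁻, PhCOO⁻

Rank by basicity of the departing species: weakest base leaves most easily.
OTf⁻: pKₐ(CF₃SO₃H (triflic acid)) ≈ -14 — charge spread over three oxygens and a CF₃ group; the premier leaving group in synthesis
Br⁻: pKₐ(HBr) ≈ -9
CF₃COO⁻: pKₐ(CF₃COOH) ≈ 0.2 — strongly electron-withdrawing CF₃ stabilises the carboxylate
PhCOO⁻: pKₐ(C₆H₅COOH) ≈ 4.2 — aryl carboxylate
RS⁻: pKₐ(RSH (a thiol)) ≈ 10.5 — moderately basic; rarely leaves without activation
H⁻: pKₐ(H₂) ≈ 36
Reversing gives the worst-to-best order requested.

H⁻ < RS⁻ < PhCOO⁻ < CF₃COO⁻ < Br⁻ < OTf⁻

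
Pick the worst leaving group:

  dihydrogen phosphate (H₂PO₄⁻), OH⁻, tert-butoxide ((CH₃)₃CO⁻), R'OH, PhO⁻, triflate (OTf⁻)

tert-butoxide ((CH₃)₃CO⁻)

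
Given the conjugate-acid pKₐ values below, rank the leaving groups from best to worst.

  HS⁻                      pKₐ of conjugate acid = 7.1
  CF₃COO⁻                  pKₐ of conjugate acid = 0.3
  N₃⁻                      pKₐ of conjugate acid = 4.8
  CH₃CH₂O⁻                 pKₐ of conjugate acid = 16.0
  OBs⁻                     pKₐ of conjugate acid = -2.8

OBs⁻ > CF₃COO⁻ > N₃⁻ > HS⁻ > CH₃CH₂O⁻

Lower conjugate-acid pKₐ ⇒ weaker base ⇒ better leaving group.
Sorting by the given values: OBs⁻ (-2.8), CF₃COO⁻ (0.3), N₃⁻ (4.8), HS⁻ (7.1), CH₃CH₂O⁻ (16.0).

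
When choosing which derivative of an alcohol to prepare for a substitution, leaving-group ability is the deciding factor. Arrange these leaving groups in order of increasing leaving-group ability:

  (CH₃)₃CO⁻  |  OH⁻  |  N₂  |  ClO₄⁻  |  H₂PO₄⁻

The more stable X⁻ (or X) is on its own — i.e. the weaker a base it is — the better a leaving group it makes.
N₂: no meaningful conjugate acid; N₂ departs as an exceptionally stable neutral molecule
ClO₄⁻: pKₐ(HClO₄) ≈ -10 — extremely weak base; rarely used for safety reasons
H₂PO₄⁻: pKₐ(H₃PO₄) ≈ 2.1 — moderate base; biological leaving group after further activation
OH⁻: pKₐ(H₂O) ≈ 15.7 — strong base; essentially never leaves without prior activation
(CH₃)₃CO⁻: pKₐ(t-BuOH) ≈ 18 — bulky, strongly basic alkoxide
The question asks for worst first, so the sequence is read in increasing leaving-group ability.

(CH₃)₃CO⁻ < OH⁻ < H₂PO₄⁻ < ClO₄⁻ < N₂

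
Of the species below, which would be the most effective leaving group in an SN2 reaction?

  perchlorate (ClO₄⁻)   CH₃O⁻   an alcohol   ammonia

perchlorate (ClO₄⁻)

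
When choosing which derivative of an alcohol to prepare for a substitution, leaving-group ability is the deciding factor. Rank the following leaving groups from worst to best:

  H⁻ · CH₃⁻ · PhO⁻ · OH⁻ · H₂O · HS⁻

CH₃⁻ < H⁻ < OH⁻ < PhO⁻ < HS⁻ < H₂O

A good leaving group is a weak base: the lower the pKₐ of its conjugate acid, the more readily it departs.
H₂O: pKₐ(H₃O⁺) ≈ -1.7 — neutral; leaves from a protonated alcohol (R–OH₂⁺)
HS⁻: pKₐ(H₂S) ≈ 7
PhO⁻: pKₐ(C₆H₅OH (phenol)) ≈ 10
OH⁻: pKₐ(H₂O) ≈ 15.7
H⁻: pKₐ(H₂) ≈ 36 — extremely strong base; leaves only in special hydride-transfer contexts
CH₃⁻: pKₐ(CH₄) ≈ 48 — unstabilised carbanion; the worst conceivable leaving group
Reversing gives the worst-to-best order requested.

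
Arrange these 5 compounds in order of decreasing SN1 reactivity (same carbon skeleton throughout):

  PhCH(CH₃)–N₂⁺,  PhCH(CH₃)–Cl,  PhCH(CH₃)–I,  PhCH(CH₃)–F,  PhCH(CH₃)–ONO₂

PhCH(CH₃)–N₂⁺ > PhCH(CH₃)–I > PhCH(CH₃)–Cl > PhCH(CH₃)–ONO₂ > PhCH(CH₃)–F

Identical carbon frameworks mean the comparison reduces to leaving-group quality.
The more stable X⁻ (or X) is on its own — i.e. the weaker a base it is — the better a leaving group it makes.
PhCH(CH₃)–N₂⁺ loses N₂: no meaningful conjugate acid; N₂ departs as an exceptionally stable neutral molecule
PhCH(CH₃)–I loses I⁻: pKₐ(HI) ≈ -10
PhCH(CH₃)–Cl loses Cl⁻: pKₐ(HCl) ≈ -7
PhCH(CH₃)–ONO₂ loses NO₃⁻: pKₐ(HNO₃) ≈ -1.3
PhCH(CH₃)–F loses F⁻: pKₐ(HF) ≈ 3.2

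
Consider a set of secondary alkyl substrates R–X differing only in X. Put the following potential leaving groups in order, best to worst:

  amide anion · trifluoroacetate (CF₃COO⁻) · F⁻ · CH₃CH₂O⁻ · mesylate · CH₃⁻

mesylate > trifluoroacetate (CF₃COO⁻) > F⁻ > CH₃CH₂O⁻ > amide anion > CH₃⁻

A good leaving group is a weak base: the lower the pKₐ of its conjugate acid, the more readily it departs.
mesylate: pKₐ(CH₃SO₃H (MsOH)) ≈ -1.9
trifluoroacetate (CF₃COO⁻): pKₐ(CF₃COOH) ≈ 0.2
F⁻: pKₐ(HF) ≈ 3.2
CH₃CH₂O⁻: pKₐ(CH₃CH₂OH) ≈ 16
amide anion: pKₐ(NH₃) ≈ 38
CH₃⁻: pKₐ(CH₄) ≈ 48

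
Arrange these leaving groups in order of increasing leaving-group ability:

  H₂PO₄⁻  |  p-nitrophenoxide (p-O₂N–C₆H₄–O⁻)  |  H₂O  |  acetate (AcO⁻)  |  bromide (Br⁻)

Leaving-group ability tracks the stability of the departed species; conjugate-acid pKₐ is the usual yardstick (lower pKₐ → better LG).
bromide (Br⁻): pKₐ(HBr) ≈ -9 — weak base; good leaving group
H₂O: pKₐ(H₃O⁺) ≈ -1.7
H₂PO₄⁻: pKₐ(H₃PO₄) ≈ 2.1
acetate (AcO⁻): pKₐ(CH₃COOH) ≈ 4.8
p-nitrophenoxide (p-O₂N–C₆H₄–O⁻): pKₐ(p-nitrophenol) ≈ 7.2
The question asks for worst first, so the sequence is read in increasing leaving-group ability.

p-nitrophenoxide (p-O₂N–C₆H₄–O⁻) < acetate (AcO⁻) < H₂PO₄⁻ < H₂O < bromide (Br⁻)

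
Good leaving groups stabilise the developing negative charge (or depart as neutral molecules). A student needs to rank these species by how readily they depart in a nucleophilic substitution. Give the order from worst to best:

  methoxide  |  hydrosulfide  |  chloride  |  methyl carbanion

methyl carbanion < methoxide < hydrosulfide < chloride

Rank by basicity of the departing species: weakest base leaves most easily.
chloride: pKₐ(HCl) ≈ -7 — moderately weak base
hydrosulfide: pKₐ(H₂S) ≈ 7
methoxide: pKₐ(CH₃OH) ≈ 15.5
methyl carbanion: pKₐ(CH₄) ≈ 48
Reversing gives the worst-to-best order requested.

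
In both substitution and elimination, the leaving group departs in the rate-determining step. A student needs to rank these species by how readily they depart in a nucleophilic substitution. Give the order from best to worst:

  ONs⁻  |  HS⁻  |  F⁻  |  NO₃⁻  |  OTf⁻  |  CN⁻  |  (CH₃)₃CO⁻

OTf⁻ > ONs⁻ > NO₃⁻ > F⁻ > HS⁻ > CN⁻ > (CH₃)₃CO⁻

The more stable X⁻ (or X) is on its own — i.e. the weaker a base it is — the better a leaving group it makes.
OTf⁻: pKₐ(CF₃SO₃H (triflic acid)) ≈ -14
ONs⁻: pKₐ(p-O₂NC₆H₄SO₃H) ≈ -3.5
NO₃⁻: pKₐ(HNO₃) ≈ -1.3
F⁻: pKₐ(HF) ≈ 3.2
HS⁻: pKₐ(H₂S) ≈ 7
CN⁻: pKₐ(HCN) ≈ 9.2
(CH₃)₃CO⁻: pKₐ(t-BuOH) ≈ 18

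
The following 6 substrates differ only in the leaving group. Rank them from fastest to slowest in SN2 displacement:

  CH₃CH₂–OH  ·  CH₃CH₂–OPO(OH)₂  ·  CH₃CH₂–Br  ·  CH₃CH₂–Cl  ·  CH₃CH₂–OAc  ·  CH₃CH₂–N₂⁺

Same R in every case — rank the leaving groups.
A good leaving group is a weak base: the lower the pKₐ of its conjugate acid, the more readily it departs.
CH₃CH₂–N₂⁺ loses N₂: no meaningful conjugate acid; N₂ departs as an exceptionally stable neutral molecule
CH₃CH₂–Br loses Br⁻: pKₐ(HBr) ≈ -9
CH₃CH₂–Cl loses Cl⁻: pKₐ(HCl) ≈ -7
CH₃CH₂–OPO(OH)₂ loses H₂PO₄⁻: pKₐ(H₃PO₄) ≈ 2.1
CH₃CH₂–OAc loses AcO⁻: pKₐ(CH₃COOH) ≈ 4.8
CH₃CH₂–OH loses OH⁻: pKₐ(H₂O) ≈ 15.7

CH₃CH₂–N₂⁺ > CH₃CH₂–Br > CH₃CH₂–Cl > CH₃CH₂–OPO(OH)₂ > CH₃CH₂–OAc > CH₃CH₂–OH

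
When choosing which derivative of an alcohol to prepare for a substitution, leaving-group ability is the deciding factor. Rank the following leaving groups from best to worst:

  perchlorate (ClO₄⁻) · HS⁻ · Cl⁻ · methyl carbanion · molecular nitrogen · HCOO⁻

A good leaving group is a weak base: the lower the pKₐ of its conjugate acid, the more readily it departs.
molecular nitrogen: no meaningful conjugate acid; N₂ departs as an exceptionally stable neutral molecule
perchlorate (ClO₄⁻): pKₐ(HClO₄) ≈ -10
Cl⁻: pKₐ(HCl) ≈ -7 — moderately weak base
HCOO⁻: pKₐ(HCOOH) ≈ 3.8
HS⁻: pKₐ(H₂S) ≈ 7 — larger and more polarisable than the oxygen analogue
methyl carbanion: pKₐ(CH₄) ≈ 48

molecular nitrogen > perchlorate (ClO₄⁻) > Cl⁻ > HCOO⁻ > HS⁻ > methyl carbanion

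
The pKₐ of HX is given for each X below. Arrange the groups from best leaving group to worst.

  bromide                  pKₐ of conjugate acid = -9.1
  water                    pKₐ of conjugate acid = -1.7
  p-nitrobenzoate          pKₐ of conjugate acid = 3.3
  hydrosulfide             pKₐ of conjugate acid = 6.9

bromide > water > p-nitrobenzoate > hydrosulfide

Lower conjugate-acid pKₐ ⇒ weaker base ⇒ better leaving group.
Sorting by the given values: bromide (-9.1), water (-1.7), p-nitrobenzoate (3.3), hydrosulfide (6.9).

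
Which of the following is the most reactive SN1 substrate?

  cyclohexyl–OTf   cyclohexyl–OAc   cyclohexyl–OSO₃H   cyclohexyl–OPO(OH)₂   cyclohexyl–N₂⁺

cyclohexyl–N₂⁺

With the same alkyl group throughout, only the leaving group differentiates the rates.
Rank by basicity of the departing species: weakest base leaves most easily.
cyclohexyl–N₂⁺ loses N₂: no meaningful conjugate acid; N₂ departs as an exceptionally stable neutral molecule
cyclohexyl–OTf loses OTf⁻: pKₐ(CF₃SO₃H (triflic acid)) ≈ -14
cyclohexyl–OSO₃H loses HSO₄⁻: pKₐ(H₂SO₄) ≈ -3
cyclohexyl–OPO(OH)₂ loses H₂PO₄⁻: pKₐ(H₃PO₄) ≈ 2.1
cyclohexyl–OAc loses AcO⁻: pKₐ(CH₃COOH) ≈ 4.8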